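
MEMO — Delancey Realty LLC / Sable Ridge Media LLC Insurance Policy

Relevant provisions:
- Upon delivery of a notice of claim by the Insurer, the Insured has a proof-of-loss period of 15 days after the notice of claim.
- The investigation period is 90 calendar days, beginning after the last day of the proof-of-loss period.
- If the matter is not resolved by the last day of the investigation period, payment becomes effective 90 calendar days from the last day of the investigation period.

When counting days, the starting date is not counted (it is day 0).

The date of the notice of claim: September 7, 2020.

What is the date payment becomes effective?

The last day of the proof-of-loss period: 15 calendar days after September 7, 2020 is September 22, 2020.
The last day of the investigation period: 90 calendar days after September 22, 2020 is December 21, 2020.
Adding 90 calendar days to December 21, 2020 gives March 21, 2021, which is the date payment becomes effective.

March 21, 2021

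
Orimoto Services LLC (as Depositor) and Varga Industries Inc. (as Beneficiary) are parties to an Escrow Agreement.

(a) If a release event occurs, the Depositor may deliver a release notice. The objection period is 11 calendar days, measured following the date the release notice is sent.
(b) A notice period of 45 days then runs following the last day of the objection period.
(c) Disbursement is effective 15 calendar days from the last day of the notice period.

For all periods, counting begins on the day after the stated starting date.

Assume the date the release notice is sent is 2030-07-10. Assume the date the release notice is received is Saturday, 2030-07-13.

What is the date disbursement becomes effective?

2030-09-19

Adding 11 calendar days to 2030-07-10 gives 2030-07-21, which is the last day of the objection period.
The last day of the notice period: 2030-07-21 + 45 days = 2030-09-04.
Adding 15 calendar days to 2030-09-04 gives 2030-09-19, which is the date disbursement becomes effective.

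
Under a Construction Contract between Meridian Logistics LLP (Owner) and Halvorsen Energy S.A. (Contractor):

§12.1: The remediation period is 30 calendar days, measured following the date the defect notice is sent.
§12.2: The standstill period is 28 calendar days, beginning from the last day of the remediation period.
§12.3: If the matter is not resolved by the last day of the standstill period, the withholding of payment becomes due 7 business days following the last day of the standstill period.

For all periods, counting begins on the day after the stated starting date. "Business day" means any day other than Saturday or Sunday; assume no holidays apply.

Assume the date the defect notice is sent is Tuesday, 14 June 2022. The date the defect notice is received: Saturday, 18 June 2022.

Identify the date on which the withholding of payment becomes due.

22 August 2022

Adding 30 calendar days to 14 June 2022 gives 14 July 2022, which is the last day of the remediation period.
The last day of the standstill period: 28 calendar days after 14 July 2022 is 11 August 2022.
The date on which the withholding of payment becomes due: counting 7 business days from Thursday, 11 August 2022 (Aug 12, Aug 15, Aug 16, Aug 17, Aug 18, Aug 19, Aug 22, skipping weekends) reaches Monday, 22 August 2022.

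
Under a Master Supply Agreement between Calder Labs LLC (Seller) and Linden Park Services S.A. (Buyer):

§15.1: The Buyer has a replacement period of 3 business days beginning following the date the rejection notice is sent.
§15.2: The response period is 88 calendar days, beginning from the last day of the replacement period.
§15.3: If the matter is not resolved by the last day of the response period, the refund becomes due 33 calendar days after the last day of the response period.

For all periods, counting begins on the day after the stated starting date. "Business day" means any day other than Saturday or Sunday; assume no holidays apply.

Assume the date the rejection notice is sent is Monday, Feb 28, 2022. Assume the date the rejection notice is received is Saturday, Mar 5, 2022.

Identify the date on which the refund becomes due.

Jul 2, 2022

The last day of the replacement period: 3 business days after Monday, Feb 28, 2022, skipping weekends — Mar 1, Mar 2, Mar 3 — lands on Thursday, Mar 3, 2022.
Adding 88 calendar days to Mar 3, 2022 gives May 30, 2022, which is the last day of the response period.
Adding 33 calendar days to May 30, 2022 gives Jul 2, 2022, which is the date on which the refund becomes due.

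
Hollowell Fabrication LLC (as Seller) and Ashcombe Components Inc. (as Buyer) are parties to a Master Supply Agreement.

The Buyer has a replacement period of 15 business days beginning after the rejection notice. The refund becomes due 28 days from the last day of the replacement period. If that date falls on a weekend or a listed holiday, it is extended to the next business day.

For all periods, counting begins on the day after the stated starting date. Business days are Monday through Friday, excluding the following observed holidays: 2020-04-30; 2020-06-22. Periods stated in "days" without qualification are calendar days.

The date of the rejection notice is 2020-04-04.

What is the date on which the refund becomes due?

The last day of the replacement period: counting 15 business days from Saturday, 2020-04-04 (Apr 6, Apr 7, Apr 8, Apr 9, …, Apr 22, Apr 23, Apr 24, skipping weekends) reaches Friday, 2020-04-24.
Adding 28 calendar days to 2020-04-24 gives 2020-05-22, which is the date on which the refund becomes due. 2020-05-22 is a Friday and is not a listed holiday, so no roll-forward applies.

2020-05-22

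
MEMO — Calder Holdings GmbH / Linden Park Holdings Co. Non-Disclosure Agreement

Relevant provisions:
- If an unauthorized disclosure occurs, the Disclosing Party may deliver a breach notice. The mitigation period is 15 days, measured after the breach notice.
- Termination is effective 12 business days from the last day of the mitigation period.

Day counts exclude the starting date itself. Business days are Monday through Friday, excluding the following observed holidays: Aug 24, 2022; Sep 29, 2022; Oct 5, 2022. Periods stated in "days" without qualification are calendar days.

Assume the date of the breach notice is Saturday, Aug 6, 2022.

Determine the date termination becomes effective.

Sep 7, 2022

The last day of the mitigation period: 15 calendar days after Aug 6, 2022 is Aug 21, 2022.
The date termination becomes effective: counting 12 business days from Sunday, Aug 21, 2022 (Aug 22, Aug 23, Aug 25, Aug 26, …, Sep 5, Sep 6, Sep 7, skipping weekends and the listed holiday on Aug 24) reaches Wednesday, Sep 7, 2022.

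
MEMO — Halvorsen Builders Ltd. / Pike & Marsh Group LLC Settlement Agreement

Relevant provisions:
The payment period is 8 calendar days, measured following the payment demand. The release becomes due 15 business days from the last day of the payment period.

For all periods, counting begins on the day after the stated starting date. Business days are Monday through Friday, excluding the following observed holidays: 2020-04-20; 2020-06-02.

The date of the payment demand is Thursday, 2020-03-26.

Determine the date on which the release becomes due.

2020-04-27

The last day of the payment period: 8 calendar days after 2020-03-26 is 2020-04-03.
From Friday, 2020-04-03, 15 business days (Apr 6, Apr 7, Apr 8, Apr 9, …, Apr 23, Apr 24, Apr 27, skipping weekends and the listed holiday on Apr 20) brings us to Monday, 2020-04-27, which is the date on which the release becomes due.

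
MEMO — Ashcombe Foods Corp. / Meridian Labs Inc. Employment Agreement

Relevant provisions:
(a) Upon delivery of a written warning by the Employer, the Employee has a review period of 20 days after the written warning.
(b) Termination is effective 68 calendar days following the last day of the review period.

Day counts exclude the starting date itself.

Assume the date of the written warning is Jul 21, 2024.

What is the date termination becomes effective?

Oct 17, 2024

Adding 20 calendar days to Jul 21, 2024 gives Aug 10, 2024, which is the last day of the review period.
Adding 68 calendar days to Aug 10, 2024 gives Oct 17, 2024, which is the date termination becomes effective.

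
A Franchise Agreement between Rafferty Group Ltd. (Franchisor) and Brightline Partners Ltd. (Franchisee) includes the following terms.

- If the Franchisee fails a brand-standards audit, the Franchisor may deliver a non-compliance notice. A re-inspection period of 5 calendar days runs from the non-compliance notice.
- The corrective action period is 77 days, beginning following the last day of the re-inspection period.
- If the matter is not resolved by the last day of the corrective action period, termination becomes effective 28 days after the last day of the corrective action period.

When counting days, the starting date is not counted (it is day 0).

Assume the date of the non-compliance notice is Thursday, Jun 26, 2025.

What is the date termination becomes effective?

The last day of the re-inspection period: 5 calendar days after Jun 26, 2025 is Jul 1, 2025.
Adding 77 calendar days to Jul 1, 2025 gives Sep 16, 2025, which is the last day of the corrective action period.
The date termination becomes effective: 28 calendar days after Sep 16, 2025 is Oct 14, 2025.

Oct 14, 2025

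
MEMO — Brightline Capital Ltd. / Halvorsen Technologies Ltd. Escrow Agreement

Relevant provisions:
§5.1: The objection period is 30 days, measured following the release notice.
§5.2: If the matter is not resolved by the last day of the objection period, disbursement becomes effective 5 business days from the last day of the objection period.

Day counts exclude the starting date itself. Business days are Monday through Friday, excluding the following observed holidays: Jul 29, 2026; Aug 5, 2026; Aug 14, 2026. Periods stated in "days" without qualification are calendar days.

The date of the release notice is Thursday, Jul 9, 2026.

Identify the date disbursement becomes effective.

The last day of the objection period: Jul 9, 2026 + 30 days = Aug 8, 2026.
The date disbursement becomes effective: 5 business days after Saturday, Aug 8, 2026, skipping weekends and the listed holiday on Aug 14 — Aug 10, Aug 11, Aug 12, Aug 13, Aug 17 — lands on Monday, Aug 17, 2026.

Aug 17, 2026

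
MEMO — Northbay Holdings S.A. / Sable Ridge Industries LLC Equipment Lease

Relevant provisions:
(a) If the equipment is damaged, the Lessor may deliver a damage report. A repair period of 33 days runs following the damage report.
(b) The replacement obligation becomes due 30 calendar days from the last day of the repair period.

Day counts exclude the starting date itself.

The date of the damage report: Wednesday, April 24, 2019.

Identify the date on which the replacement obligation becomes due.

June 26, 2019

The last day of the repair period: April 24, 2019 + 33 days = May 27, 2019.
The date on which the replacement obligation becomes due: May 27, 2019 + 30 days = June 26, 2019.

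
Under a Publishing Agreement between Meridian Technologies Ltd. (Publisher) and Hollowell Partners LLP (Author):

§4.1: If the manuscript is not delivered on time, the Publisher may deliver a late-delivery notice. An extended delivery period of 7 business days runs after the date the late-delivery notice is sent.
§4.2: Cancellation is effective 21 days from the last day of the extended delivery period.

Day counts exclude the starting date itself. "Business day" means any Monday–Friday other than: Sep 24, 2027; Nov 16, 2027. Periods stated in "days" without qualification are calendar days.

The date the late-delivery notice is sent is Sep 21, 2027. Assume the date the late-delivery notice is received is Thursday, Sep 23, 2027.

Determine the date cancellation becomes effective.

The last day of the extended delivery period: 7 business days after Tuesday, Sep 21, 2027, skipping weekends and the listed holiday on Sep 24 — Sep 22, Sep 23, Sep 27, Sep 28, Sep 29, Sep 30, Oct 1 — lands on Friday, Oct 1, 2027.
Adding 21 calendar days to Oct 1, 2027 gives Oct 22, 2027, which is the date cancellation becomes effective.

Oct 22, 2027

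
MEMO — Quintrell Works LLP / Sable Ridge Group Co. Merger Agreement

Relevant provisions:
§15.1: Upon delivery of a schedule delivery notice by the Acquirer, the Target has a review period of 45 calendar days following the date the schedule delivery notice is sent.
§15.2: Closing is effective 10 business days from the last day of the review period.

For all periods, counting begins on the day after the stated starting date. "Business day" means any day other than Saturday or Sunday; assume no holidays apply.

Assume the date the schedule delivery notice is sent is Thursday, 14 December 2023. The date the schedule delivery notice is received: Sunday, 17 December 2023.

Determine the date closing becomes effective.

9 February 2024

The last day of the review period: 14 December 2023 + 45 days = 28 January 2024.
The date closing becomes effective: 10 business days after Sunday, 28 January 2024, skipping weekends — Jan 29, Jan 30, Jan 31, Feb 1, Feb 2, Feb 5, Feb 6, Feb 7, Feb 8, Feb 9 — lands on Friday, 9 February 2024.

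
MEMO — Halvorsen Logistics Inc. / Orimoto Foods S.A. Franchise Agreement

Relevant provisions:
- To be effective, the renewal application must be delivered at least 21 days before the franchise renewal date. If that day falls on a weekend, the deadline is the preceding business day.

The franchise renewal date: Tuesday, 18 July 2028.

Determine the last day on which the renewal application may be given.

18 July 2028 minus 21 days is 27 June 2028. That is a Tuesday, so no adjustment is needed.

27 June 2028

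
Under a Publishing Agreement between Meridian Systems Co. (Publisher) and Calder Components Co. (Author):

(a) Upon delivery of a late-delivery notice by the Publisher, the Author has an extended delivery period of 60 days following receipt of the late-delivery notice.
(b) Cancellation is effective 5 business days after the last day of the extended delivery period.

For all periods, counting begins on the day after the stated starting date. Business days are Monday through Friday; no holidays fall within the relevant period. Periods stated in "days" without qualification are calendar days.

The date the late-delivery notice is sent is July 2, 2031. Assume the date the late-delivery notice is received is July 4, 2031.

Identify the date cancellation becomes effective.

The last day of the extended delivery period: July 4, 2031 + 60 days = September 2, 2031.
From Tuesday, September 2, 2031, 5 business days (Sep 3, Sep 4, Sep 5, Sep 8, Sep 9, skipping weekends) brings us to Tuesday, September 9, 2031, which is the date cancellation becomes effective.

September 9, 2031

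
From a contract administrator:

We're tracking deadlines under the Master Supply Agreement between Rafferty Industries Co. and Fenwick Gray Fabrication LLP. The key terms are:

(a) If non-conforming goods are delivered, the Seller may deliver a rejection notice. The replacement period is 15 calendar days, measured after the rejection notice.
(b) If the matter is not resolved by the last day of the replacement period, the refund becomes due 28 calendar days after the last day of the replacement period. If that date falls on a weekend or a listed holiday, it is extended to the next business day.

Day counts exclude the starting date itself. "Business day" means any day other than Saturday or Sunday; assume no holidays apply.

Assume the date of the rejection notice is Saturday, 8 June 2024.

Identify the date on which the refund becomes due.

22 July 2024

Adding 15 calendar days to 8 June 2024 gives 23 June 2024, which is the last day of the replacement period.
The date on which the refund becomes due: 23 June 2024 + 28 days = 21 July 2024. That falls on a Sunday, so it rolls to the next business day, Monday, 22 July 2024.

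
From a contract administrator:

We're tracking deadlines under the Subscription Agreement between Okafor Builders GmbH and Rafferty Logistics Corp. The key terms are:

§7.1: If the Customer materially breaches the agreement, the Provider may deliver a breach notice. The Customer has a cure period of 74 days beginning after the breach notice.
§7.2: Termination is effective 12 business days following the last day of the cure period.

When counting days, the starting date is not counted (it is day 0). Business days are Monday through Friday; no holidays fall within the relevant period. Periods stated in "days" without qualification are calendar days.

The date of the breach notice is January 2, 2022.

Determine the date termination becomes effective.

The last day of the cure period: January 2, 2022 + 74 days = March 17, 2022.
The date termination becomes effective: counting 12 business days from Thursday, March 17, 2022 (Mar 18, Mar 21, Mar 22, Mar 23, …, Mar 31, Apr 1, Apr 4, skipping weekends) reaches Monday, April 4, 2022.

April 4, 2022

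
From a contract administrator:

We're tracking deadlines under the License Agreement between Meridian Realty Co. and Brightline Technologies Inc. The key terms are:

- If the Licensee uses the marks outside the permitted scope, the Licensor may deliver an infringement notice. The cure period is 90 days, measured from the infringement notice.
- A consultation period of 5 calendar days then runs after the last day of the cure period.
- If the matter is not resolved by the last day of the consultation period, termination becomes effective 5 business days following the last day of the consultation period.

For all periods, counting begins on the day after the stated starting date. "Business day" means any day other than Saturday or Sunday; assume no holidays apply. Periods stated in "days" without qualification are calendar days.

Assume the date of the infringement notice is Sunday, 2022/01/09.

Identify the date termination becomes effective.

2022/04/21

The last day of the cure period: 90 calendar days after 2022/01/09 is 2022/04/09.
The last day of the consultation period: 2022/04/09 + 5 days = 2022/04/14.
From Thursday, 2022/04/14, 5 business days (Apr 15, Apr 18, Apr 19, Apr 20, Apr 21, skipping weekends) brings us to Thursday, 2022/04/21, which is the date termination becomes effective.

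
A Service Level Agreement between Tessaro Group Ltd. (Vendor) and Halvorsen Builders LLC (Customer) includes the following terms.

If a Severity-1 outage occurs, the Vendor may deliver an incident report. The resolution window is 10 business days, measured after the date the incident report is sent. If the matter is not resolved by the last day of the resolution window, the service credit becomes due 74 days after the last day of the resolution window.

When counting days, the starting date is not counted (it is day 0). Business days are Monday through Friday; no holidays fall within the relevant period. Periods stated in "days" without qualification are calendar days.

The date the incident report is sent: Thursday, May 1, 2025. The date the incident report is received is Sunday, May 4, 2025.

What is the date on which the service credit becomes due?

The last day of the resolution window: counting 10 business days from Thursday, May 1, 2025 (May 2, May 5, May 6, May 7, May 8, May 9, May 12, May 13, May 14, May 15, skipping weekends) reaches Thursday, May 15, 2025.
Adding 74 calendar days to May 15, 2025 gives July 28, 2025, which is the date on which the service credit becomes due.

July 28, 2025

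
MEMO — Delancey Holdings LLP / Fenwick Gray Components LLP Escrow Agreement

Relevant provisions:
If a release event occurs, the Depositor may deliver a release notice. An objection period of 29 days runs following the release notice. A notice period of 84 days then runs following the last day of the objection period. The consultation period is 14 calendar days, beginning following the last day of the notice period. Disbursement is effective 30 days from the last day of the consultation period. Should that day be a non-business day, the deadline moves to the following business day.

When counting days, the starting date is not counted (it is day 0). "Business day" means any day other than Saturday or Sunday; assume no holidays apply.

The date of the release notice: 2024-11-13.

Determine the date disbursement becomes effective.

The last day of the objection period: 29 calendar days after 2024-11-13 is 2024-12-12.
The last day of the notice period: 2024-12-12 + 84 days = 2025-03-06.
Adding 14 calendar days to 2025-03-06 gives 2025-03-20, which is the last day of the consultation period.
Adding 30 calendar days to 2025-03-20 gives 2025-04-19, which is the date disbursement becomes effective. That falls on a Saturday, so it rolls to the next business day, Monday, 2025-04-21.

2025-04-21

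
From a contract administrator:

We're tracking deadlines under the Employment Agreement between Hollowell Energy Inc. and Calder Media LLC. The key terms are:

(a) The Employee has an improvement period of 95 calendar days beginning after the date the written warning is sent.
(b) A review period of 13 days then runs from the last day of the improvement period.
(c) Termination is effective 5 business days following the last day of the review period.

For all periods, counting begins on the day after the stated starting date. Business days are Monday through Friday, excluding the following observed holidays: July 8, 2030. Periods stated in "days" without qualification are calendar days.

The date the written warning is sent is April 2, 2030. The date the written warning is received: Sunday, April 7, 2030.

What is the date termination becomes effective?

July 26, 2030

The last day of the improvement period: 95 calendar days after April 2, 2030 is July 6, 2030.
The last day of the review period: July 6, 2030 + 13 days = July 19, 2030.
From Friday, July 19, 2030, 5 business days (Jul 22, Jul 23, Jul 24, Jul 25, Jul 26, skipping weekends) brings us to Friday, July 26, 2030, which is the date termination becomes effective.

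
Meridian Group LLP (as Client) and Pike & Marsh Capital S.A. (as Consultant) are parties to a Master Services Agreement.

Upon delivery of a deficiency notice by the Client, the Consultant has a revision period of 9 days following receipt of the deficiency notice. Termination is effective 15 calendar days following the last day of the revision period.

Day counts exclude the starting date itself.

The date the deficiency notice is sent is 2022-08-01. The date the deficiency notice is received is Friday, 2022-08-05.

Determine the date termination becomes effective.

2022-08-29

The last day of the revision period: 9 calendar days after 2022-08-05 is 2022-08-14.
The date termination becomes effective: 2022-08-14 + 15 days = 2022-08-29.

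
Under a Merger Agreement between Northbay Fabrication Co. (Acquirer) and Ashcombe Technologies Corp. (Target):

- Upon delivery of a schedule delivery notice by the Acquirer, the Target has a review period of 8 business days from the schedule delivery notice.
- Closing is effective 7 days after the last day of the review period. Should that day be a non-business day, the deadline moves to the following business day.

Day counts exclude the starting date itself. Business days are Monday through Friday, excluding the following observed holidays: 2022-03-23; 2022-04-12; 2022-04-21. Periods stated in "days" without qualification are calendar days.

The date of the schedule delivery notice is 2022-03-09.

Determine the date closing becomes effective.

The last day of the review period: 8 business days after Wednesday, 2022-03-09, skipping weekends — Mar 10, Mar 11, Mar 14, Mar 15, Mar 16, Mar 17, Mar 18, Mar 21 — lands on Monday, 2022-03-21.
The date closing becomes effective: 7 calendar days after 2022-03-21 is 2022-03-28. 2022-03-28 is a Monday and is not a listed holiday, so no roll-forward applies.

2022-03-28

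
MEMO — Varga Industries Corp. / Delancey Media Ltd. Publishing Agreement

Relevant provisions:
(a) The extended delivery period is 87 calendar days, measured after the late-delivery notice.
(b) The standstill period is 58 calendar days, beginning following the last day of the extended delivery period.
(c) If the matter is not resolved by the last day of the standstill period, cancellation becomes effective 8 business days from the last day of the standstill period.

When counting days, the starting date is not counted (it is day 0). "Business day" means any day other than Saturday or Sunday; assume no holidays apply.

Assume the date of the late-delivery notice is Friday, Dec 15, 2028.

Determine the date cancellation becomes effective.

May 21, 2029

The last day of the extended delivery period: 87 calendar days after Dec 15, 2028 is Mar 12, 2029.
The last day of the standstill period: Mar 12, 2029 + 58 days = May 9, 2029.
From Wednesday, May 9, 2029, 8 business days (May 10, May 11, May 14, May 15, May 16, May 17, May 18, May 21, skipping weekends) brings us to Monday, May 21, 2029, which is the date cancellation becomes effective.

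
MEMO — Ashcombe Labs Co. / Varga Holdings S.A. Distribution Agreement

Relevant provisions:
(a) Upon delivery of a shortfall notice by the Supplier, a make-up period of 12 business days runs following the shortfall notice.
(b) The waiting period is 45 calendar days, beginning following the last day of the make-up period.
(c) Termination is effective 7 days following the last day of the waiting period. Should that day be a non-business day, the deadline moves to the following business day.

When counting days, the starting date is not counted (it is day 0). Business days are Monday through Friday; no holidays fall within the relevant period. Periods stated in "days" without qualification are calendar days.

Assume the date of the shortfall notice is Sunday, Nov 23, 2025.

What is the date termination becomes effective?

The last day of the make-up period: 12 business days after Sunday, Nov 23, 2025, skipping weekends — Nov 24, Nov 25, Nov 26, Nov 27, …, Dec 5, Dec 8, Dec 9 — lands on Tuesday, Dec 9, 2025.
The last day of the waiting period: Dec 9, 2025 + 45 days = Jan 23, 2026.
The date termination becomes effective: 7 calendar days after Jan 23, 2026 is Jan 30, 2026. Jan 30, 2026 is a Friday, so no roll-forward applies.

Jan 30, 2026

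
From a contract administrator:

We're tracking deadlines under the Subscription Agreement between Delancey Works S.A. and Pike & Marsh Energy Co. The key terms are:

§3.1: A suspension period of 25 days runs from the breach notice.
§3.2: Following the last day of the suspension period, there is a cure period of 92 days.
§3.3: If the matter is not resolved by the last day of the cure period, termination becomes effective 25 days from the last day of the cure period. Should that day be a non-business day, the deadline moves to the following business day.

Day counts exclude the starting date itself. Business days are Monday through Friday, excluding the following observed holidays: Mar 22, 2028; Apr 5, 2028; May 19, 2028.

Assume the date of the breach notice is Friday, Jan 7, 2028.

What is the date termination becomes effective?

May 29, 2028

The last day of the suspension period: 25 calendar days after Jan 7, 2028 is Feb 1, 2028.
Adding 92 calendar days to Feb 1, 2028 gives May 3, 2028, which is the last day of the cure period.
The date termination becomes effective: 25 calendar days after May 3, 2028 is May 28, 2028. That falls on a Sunday, so it rolls to the next business day, Monday, May 29, 2028.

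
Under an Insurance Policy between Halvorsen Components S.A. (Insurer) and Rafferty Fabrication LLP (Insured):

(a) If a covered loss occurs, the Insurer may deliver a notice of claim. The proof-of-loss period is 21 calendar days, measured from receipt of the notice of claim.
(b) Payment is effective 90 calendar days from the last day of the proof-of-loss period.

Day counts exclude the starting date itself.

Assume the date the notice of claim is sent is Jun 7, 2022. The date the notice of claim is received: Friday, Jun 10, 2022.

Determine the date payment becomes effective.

Adding 21 calendar days to Jun 10, 2022 gives Jul 1, 2022, which is the last day of the proof-of-loss period.
The date payment becomes effective: Jul 1, 2022 + 90 days = Sep 29, 2022.

Sep 29, 2022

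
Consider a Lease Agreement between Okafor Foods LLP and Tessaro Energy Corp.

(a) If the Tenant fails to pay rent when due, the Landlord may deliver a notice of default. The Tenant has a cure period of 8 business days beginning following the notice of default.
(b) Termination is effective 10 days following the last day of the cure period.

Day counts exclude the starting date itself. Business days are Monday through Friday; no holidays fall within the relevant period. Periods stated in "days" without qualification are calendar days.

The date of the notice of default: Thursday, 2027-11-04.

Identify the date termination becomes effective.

2027-11-26

The last day of the cure period: counting 8 business days from Thursday, 2027-11-04 (Nov 5, Nov 8, Nov 9, Nov 10, Nov 11, Nov 12, Nov 15, Nov 16, skipping weekends) reaches Tuesday, 2027-11-16.
The date termination becomes effective: 10 calendar days after 2027-11-16 is 2027-11-26.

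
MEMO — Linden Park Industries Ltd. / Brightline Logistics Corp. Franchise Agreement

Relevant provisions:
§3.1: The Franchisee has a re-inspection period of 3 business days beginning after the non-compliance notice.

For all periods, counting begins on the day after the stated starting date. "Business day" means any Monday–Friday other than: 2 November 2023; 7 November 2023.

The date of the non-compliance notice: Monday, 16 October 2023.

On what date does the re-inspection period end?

The last day of the re-inspection period: 3 business days after Monday, 16 October 2023, skipping weekends — Oct 17, Oct 18, Oct 19 — lands on Thursday, 19 October 2023.

19 October 2023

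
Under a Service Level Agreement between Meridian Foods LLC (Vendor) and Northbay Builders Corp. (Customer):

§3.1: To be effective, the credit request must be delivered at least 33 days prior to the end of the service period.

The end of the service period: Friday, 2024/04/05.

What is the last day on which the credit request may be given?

2024/04/05 minus 33 days is 2024/03/03.

2024/03/03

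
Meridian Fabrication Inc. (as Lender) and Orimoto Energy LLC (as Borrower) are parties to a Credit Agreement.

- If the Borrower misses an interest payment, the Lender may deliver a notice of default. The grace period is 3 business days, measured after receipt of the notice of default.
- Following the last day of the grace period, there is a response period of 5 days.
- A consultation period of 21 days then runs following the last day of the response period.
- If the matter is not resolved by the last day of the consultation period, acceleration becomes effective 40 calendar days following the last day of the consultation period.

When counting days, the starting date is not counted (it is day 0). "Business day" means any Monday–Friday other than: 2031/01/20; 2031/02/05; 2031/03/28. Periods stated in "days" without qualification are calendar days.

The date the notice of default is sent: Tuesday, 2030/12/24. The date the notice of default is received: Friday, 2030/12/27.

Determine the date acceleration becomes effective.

The last day of the grace period: 3 business days after Friday, 2030/12/27, skipping weekends — Dec 30, Dec 31, Jan 1 — lands on Wednesday, 2031/01/01.
The last day of the response period: 5 calendar days after 2031/01/01 is 2031/01/06.
The last day of the consultation period: 2031/01/06 + 21 days = 2031/01/27.
The date acceleration becomes effective: 40 calendar days after 2031/01/27 is 2031/03/08.

2031/03/08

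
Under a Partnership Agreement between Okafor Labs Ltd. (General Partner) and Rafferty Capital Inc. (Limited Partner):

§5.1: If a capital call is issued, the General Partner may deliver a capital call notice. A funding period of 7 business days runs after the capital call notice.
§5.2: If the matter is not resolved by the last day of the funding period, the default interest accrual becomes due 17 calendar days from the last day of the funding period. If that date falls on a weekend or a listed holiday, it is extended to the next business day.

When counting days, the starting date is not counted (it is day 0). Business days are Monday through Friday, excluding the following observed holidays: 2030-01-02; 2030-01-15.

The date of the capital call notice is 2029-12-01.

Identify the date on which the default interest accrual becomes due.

2029-12-28

The last day of the funding period: 7 business days after Saturday, 2029-12-01, skipping weekends — Dec 3, Dec 4, Dec 5, Dec 6, Dec 7, Dec 10, Dec 11 — lands on Tuesday, 2029-12-11.
The date on which the default interest accrual becomes due: 17 calendar days after 2029-12-11 is 2029-12-28. 2029-12-28 is a Friday and is not a listed holiday, so no roll-forward applies.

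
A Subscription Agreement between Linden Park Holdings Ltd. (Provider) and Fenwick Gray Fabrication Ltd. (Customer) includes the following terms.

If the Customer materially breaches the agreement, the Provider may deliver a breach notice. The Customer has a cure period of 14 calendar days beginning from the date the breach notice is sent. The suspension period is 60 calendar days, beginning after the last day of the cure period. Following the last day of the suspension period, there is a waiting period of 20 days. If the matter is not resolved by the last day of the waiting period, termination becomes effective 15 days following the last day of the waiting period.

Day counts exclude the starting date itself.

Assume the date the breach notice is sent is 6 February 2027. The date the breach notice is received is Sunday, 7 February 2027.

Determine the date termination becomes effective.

26 May 2027

The last day of the cure period: 14 calendar days after 6 February 2027 is 20 February 2027.
The last day of the suspension period: 20 February 2027 + 60 days = 21 April 2027.
Adding 20 calendar days to 21 April 2027 gives 11 May 2027, which is the last day of the waiting period.
The date termination becomes effective: 15 calendar days after 11 May 2027 is 26 May 2027.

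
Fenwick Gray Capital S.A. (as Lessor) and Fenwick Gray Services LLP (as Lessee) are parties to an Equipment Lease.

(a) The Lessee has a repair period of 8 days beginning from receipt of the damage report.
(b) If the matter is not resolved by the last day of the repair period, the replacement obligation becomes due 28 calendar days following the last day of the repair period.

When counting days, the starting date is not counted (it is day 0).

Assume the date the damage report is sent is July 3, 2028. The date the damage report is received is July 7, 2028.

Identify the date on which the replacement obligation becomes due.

Adding 8 calendar days to July 7, 2028 gives July 15, 2028, which is the last day of the repair period.
The date on which the replacement obligation becomes due: July 15, 2028 + 28 days = August 12, 2028.

August 12, 2028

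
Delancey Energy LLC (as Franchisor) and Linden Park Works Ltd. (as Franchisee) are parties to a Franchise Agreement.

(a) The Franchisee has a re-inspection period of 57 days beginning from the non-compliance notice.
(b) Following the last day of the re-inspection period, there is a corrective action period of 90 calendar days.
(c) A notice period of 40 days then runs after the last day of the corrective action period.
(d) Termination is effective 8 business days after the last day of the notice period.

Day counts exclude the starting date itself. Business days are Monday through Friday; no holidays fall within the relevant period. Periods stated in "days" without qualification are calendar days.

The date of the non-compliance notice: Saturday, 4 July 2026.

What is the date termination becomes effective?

Adding 57 calendar days to 4 July 2026 gives 30 August 2026, which is the last day of the re-inspection period.
Adding 90 calendar days to 30 August 2026 gives 28 November 2026, which is the last day of the corrective action period.
Adding 40 calendar days to 28 November 2026 gives 7 January 2027, which is the last day of the notice period.
The date termination becomes effective: 8 business days after Thursday, 7 January 2027, skipping weekends — Jan 8, Jan 11, Jan 12, Jan 13, Jan 14, Jan 15, Jan 18, Jan 19 — lands on Tuesday, 19 January 2027.

19 January 2027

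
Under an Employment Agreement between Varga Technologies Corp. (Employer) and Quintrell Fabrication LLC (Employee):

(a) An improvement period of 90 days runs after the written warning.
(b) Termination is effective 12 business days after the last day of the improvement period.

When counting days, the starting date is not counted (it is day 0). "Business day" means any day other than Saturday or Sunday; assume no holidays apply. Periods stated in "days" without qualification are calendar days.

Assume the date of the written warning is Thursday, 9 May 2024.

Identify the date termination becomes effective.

23 August 2024

The last day of the improvement period: 9 May 2024 + 90 days = 7 August 2024.
From Wednesday, 7 August 2024, 12 business days (Aug 8, Aug 9, Aug 12, Aug 13, …, Aug 21, Aug 22, Aug 23, skipping weekends) brings us to Friday, 23 August 2024, which is the date termination becomes effective.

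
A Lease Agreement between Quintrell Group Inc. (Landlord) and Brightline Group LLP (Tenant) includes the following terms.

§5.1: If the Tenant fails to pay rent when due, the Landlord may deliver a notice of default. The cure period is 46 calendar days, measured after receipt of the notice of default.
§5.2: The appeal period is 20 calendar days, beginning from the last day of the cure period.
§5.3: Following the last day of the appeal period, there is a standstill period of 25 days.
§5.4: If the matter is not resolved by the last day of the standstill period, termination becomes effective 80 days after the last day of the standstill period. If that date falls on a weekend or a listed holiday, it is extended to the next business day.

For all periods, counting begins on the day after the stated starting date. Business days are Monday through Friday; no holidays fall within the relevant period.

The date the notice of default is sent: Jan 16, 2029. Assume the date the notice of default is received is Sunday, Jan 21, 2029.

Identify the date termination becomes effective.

Adding 46 calendar days to Jan 21, 2029 gives Mar 8, 2029, which is the last day of the cure period.
The last day of the appeal period: 20 calendar days after Mar 8, 2029 is Mar 28, 2029.
The last day of the standstill period: Mar 28, 2029 + 25 days = Apr 22, 2029.
The date termination becomes effective: Apr 22, 2029 + 80 days = Jul 11, 2029. Jul 11, 2029 is a Wednesday, so no roll-forward applies.

Jul 11, 2029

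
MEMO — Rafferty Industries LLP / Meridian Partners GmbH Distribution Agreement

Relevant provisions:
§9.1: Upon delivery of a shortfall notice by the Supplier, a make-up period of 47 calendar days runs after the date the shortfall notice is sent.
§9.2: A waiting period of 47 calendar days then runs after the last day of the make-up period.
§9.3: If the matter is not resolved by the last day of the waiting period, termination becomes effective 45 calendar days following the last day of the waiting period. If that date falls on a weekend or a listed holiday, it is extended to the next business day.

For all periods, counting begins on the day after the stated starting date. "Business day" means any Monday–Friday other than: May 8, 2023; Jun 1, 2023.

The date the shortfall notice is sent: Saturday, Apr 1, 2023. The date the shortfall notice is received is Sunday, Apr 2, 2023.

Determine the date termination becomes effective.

Adding 47 calendar days to Apr 1, 2023 gives May 18, 2023, which is the last day of the make-up period.
The last day of the waiting period: May 18, 2023 + 47 days = Jul 4, 2023.
Adding 45 calendar days to Jul 4, 2023 gives Aug 18, 2023, which is the date termination becomes effective. Aug 18, 2023 is a Friday and is not a listed holiday, so no roll-forward applies.

Aug 18, 2023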